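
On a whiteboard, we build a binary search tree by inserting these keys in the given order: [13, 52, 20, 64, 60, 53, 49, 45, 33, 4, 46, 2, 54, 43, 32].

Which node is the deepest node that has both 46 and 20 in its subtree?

13: root
52: right child of 13 (depth 1)
20: left child of 52 (depth 2)
64: right child of 52 (depth 2)
60: left child of 64 (depth 3)
53: left child of 60 (depth 4)
49: right child of 20 (depth 3)
45: left child of 49 (depth 4)
33: left child of 45 (depth 5)
4: left child of 13 (depth 1)
46: right child of 45 (depth 5)
2: left child of 4 (depth 2)
54: right child of 53 (depth 5)
43: right child of 33 (depth 6)
32: left child of 33 (depth 6)

Path to 46: 13 → 52 → 20 → 49 → 45 → 46
Path to 20: 13 → 52 → 20
20 lies on both paths and is an ancestor of the other node.

20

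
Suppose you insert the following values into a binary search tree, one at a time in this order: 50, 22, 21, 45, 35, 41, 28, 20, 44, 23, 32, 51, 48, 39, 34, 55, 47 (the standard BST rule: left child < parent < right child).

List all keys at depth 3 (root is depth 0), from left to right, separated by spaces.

50: root
22: left child of 50 (depth 1)
21: left child of 22 (depth 2)
45: right child of 22 (depth 2)
35: left child of 45 (depth 3)
41: right child of 35 (depth 4)
28: left child of 35 (depth 4)
20: left child of 21 (depth 3)
44: right child of 41 (depth 5)
23: left child of 28 (depth 5)
32: right child of 28 (depth 5)
51: right child of 50 (depth 1)
48: right child of 45 (depth 3)
39: left child of 41 (depth 5)
34: right child of 32 (depth 6)
55: right child of 51 (depth 2)
47: left child of 48 (depth 4)

20 35 48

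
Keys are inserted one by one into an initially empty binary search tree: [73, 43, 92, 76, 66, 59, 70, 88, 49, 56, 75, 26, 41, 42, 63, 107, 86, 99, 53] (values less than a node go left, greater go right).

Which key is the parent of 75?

73: root
43: left child of 73 (depth 1)
92: right child of 73 (depth 1)
76: left child of 92 (depth 2)
66: right child of 43 (depth 2)
59: left child of 66 (depth 3)
70: right child of 66 (depth 3)
88: right child of 76 (depth 3)
49: left child of 59 (depth 4)
56: right child of 49 (depth 5)
75: left child of 76 (depth 3)
26: left child of 43 (depth 2)
41: right child of 26 (depth 3)
42: right child of 41 (depth 4)
63: right child of 59 (depth 4)
107: right child of 92 (depth 2)
86: left child of 88 (depth 4)
99: left child of 107 (depth 3)
53: left child of 56 (depth 6)

76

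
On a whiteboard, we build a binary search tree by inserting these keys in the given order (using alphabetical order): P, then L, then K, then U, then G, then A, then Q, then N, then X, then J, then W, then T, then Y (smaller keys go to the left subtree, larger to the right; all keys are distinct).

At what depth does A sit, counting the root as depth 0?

4

Insert P: tree is empty, so P becomes the root.
Insert L: L < P → go left. Place as left child of P.
Insert K: K < P → go left; K < L → go left. Place as left child of L.
Insert U: U > P → go right. Place as right child of P.
Insert G: G < P → go left; G < L → go left; G < K → go left. Place as left child of K.
Insert A: A < P → go left; A < L → go left; A < K → go left; A < G → go left. Place as left child of G.
Insert Q: Q > P → go right; Q < U → go left. Place as left child of U.
Insert N: N < P → go left; N > L → go right. Place as right child of L.
Insert X: X > P → go right; X > U → go right. Place as right child of U.
Insert J: J < P → go left; J < L → go left; J < K → go left; J > G → go right. Place as right child of G.
Insert W: W > P → go right; W > U → go right; W < X → go left. Place as left child of X.
Insert T: T > P → go right; T < U → go left; T > Q → go right. Place as right child of Q.
Insert Y: Y > P → go right; Y > U → go right; Y > X → go right. Place as right child of X.

Path to A: P → L → K → G → A, which is 4 edges.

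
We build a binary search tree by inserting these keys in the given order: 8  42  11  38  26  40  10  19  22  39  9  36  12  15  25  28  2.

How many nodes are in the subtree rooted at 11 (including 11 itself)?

14

8: root
42: right child of 8 (depth 1)
11: left child of 42 (depth 2)
38: right child of 11 (depth 3)
26: left child of 38 (depth 4)
40: right child of 38 (depth 4)
10: left child of 11 (depth 3)
19: left child of 26 (depth 5)
22: right child of 19 (depth 6)
39: left child of 40 (depth 5)
9: left child of 10 (depth 4)
36: right child of 26 (depth 5)
12: left child of 19 (depth 6)
15: right child of 12 (depth 7)
25: right child of 22 (depth 7)
28: left child of 36 (depth 6)
2: left child of 8 (depth 1)

Subtree rooted at 11 contains: 11, 10, 9, 38, 26, 19, 12, 15, 22, 25, 36, 28, 40, 39 — 14 nodes.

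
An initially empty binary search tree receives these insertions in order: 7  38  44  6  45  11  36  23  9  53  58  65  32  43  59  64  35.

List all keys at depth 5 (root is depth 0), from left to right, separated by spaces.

32 58

Resulting structure (node: left, right):
  7: L=6, R=38
  38: L=11, R=44
  44: L=43, R=45
  6: L=–, R=–
  45: L=–, R=53
  11: L=9, R=36
  36: L=23, R=–
  23: L=–, R=32
  9: L=–, R=–
  53: L=–, R=58
  58: L=–, R=65
  65: L=59, R=–
  32: L=–, R=35
  43: L=–, R=–
  59: L=–, R=64
  64: L=–, R=–
  35: L=–, R=–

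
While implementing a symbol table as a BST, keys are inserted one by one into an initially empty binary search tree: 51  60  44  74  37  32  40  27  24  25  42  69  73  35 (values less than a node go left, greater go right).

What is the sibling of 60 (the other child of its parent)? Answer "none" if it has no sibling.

51: root
60: right child of 51 (depth 1)
44: left child of 51 (depth 1)
74: right child of 60 (depth 2)
37: left child of 44 (depth 2)
32: left child of 37 (depth 3)
40: right child of 37 (depth 3)
27: left child of 32 (depth 4)
24: left child of 27 (depth 5)
25: right child of 24 (depth 6)
42: right child of 40 (depth 4)
69: left child of 74 (depth 3)
73: right child of 69 (depth 4)
35: right child of 32 (depth 4)

60's parent is 51; the other child of 51 is 44.

44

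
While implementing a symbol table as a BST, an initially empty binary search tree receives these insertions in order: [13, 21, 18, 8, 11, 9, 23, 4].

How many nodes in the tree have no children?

4

13: root
21: right child of 13 (depth 1)
18: left child of 21 (depth 2)
8: left child of 13 (depth 1)
11: right child of 8 (depth 2)
9: left child of 11 (depth 3)
23: right child of 21 (depth 2)
4: left child of 8 (depth 2)

Leaves: 4, 9, 18, 23 — 4 in total.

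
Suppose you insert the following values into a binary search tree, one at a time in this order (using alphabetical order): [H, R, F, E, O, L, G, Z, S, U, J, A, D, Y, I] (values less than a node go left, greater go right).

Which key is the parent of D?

A

Insert H: tree is empty, so H becomes the root.
Insert R: R > H → go right. Place as right child of H.
Insert F: F < H → go left. Place as left child of H.
Insert E: E < H → go left; E < F → go left. Place as left child of F.
Insert O: O > H → go right; O < R → go left. Place as left child of R.
Insert L: L > H → go right; L < R → go left; L < O → go left. Place as left child of O.
Insert G: G < H → go left; G > F → go right. Place as right child of F.
Insert Z: Z > H → go right; Z > R → go right. Place as right child of R.
Insert S: S > H → go right; S > R → go right; S < Z → go left. Place as left child of Z.
Insert U: U > H → go right; U > R → go right; U < Z → go left; U > S → go right. Place as right child of S.
Insert J: J > H → go right; J < R → go left; J < O → go left; J < L → go left. Place as left child of L.
Insert A: A < H → go left; A < F → go left; A < E → go left. Place as left child of E.
Insert D: D < H → go left; D < F → go left; D < E → go left; D > A → go right. Place as right child of A.
Insert Y: Y > H → go right; Y > R → go right; Y < Z → go left; Y > S → go right; Y > U → go right. Place as right child of U.
Insert I: I > H → go right; I < R → go left; I < O → go left; I < L → go left; I < J → go left. Place as left child of J.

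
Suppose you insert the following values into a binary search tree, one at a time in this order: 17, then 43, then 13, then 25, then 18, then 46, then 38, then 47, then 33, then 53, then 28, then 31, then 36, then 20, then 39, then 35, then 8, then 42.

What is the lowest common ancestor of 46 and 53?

17: root
43: right child of 17 (depth 1)
13: left child of 17 (depth 1)
25: left child of 43 (depth 2)
18: left child of 25 (depth 3)
46: right child of 43 (depth 2)
38: right child of 25 (depth 3)
47: right child of 46 (depth 3)
33: left child of 38 (depth 4)
53: right child of 47 (depth 4)
28: left child of 33 (depth 5)
31: right child of 28 (depth 6)
36: right child of 33 (depth 5)
20: right child of 18 (depth 4)
39: right child of 38 (depth 4)
35: left child of 36 (depth 6)
8: left child of 13 (depth 2)
42: right child of 39 (depth 5)

Path to 46: 17 → 43 → 46
Path to 53: 17 → 43 → 46 → 47 → 53
46 lies on both paths and is an ancestor of the other node.

46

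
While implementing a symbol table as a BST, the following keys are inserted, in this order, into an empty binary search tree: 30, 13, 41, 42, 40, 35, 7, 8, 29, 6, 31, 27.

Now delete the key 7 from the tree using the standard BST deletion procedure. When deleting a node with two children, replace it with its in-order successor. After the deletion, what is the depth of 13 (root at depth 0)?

1

Insert 30: tree is empty, so 30 becomes the root.
Insert 13: 13 < 30 → go left. Place as left child of 30.
Insert 41: 41 > 30 → go right. Place as right child of 30.
Insert 42: 42 > 30 → go right; 42 > 41 → go right. Place as right child of 41.
Insert 40: 40 > 30 → go right; 40 < 41 → go left. Place as left child of 41.
Insert 35: 35 > 30 → go right; 35 < 41 → go left; 35 < 40 → go left. Place as left child of 40.
Insert 7: 7 < 30 → go left; 7 < 13 → go left. Place as left child of 13.
Insert 8: 8 < 30 → go left; 8 < 13 → go left; 8 > 7 → go right. Place as right child of 7.
Insert 29: 29 < 30 → go left; 29 > 13 → go right. Place as right child of 13.
Insert 6: 6 < 30 → go left; 6 < 13 → go left; 6 < 7 → go left. Place as left child of 7.
Insert 31: 31 > 30 → go right; 31 < 41 → go left; 31 < 40 → go left; 31 < 35 → go left. Place as left child of 35.
Insert 27: 27 < 30 → go left; 27 > 13 → go right; 27 < 29 → go left. Place as left child of 29.

Delete 7 (two children — replace with in-order successor).
After deletion, path to 13: 30 → 13.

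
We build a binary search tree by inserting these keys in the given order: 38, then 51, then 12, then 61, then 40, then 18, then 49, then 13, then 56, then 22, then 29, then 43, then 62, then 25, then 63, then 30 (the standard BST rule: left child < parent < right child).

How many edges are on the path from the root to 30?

Resulting structure (node: left, right):
  38: L=12, R=51
  51: L=40, R=61
  12: L=–, R=18
  61: L=56, R=62
  40: L=–, R=49
  18: L=13, R=22
  49: L=43, R=–
  13: L=–, R=–
  56: L=–, R=–
  22: L=–, R=29
  29: L=25, R=30
  43: L=–, R=–
  62: L=–, R=63
  25: L=–, R=–
  63: L=–, R=–
  30: L=–, R=–

Path to 30: 38 → 12 → 18 → 22 → 29 → 30, which is 5 edges.

5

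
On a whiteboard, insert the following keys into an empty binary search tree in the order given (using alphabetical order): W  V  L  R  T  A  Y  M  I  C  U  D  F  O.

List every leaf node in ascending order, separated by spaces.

W: root
V: left child of W (depth 1)
L: left child of V (depth 2)
R: right child of L (depth 3)
T: right child of R (depth 4)
A: left child of L (depth 3)
Y: right child of W (depth 1)
M: left child of R (depth 4)
I: right child of A (depth 4)
C: left child of I (depth 5)
U: right child of T (depth 5)
D: right child of C (depth 6)
F: right child of D (depth 7)
O: right child of M (depth 5)

F O U Y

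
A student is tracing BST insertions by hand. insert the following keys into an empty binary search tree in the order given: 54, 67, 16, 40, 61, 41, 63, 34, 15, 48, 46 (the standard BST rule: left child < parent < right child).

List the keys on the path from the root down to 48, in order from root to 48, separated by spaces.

54 16 40 41 48

Insert 54: tree is empty, so 54 becomes the root.
Insert 67: 67 > 54 → go right. Place as right child of 54.
Insert 16: 16 < 54 → go left. Place as left child of 54.
Insert 40: 40 < 54 → go left; 40 > 16 → go right. Place as right child of 16.
Insert 61: 61 > 54 → go right; 61 < 67 → go left. Place as left child of 67.
Insert 41: 41 < 54 → go left; 41 > 16 → go right; 41 > 40 → go right. Place as right child of 40.
Insert 63: 63 > 54 → go right; 63 < 67 → go left; 63 > 61 → go right. Place as right child of 61.
Insert 34: 34 < 54 → go left; 34 > 16 → go right; 34 < 40 → go left. Place as left child of 40.
Insert 15: 15 < 54 → go left; 15 < 16 → go left. Place as left child of 16.
Insert 48: 48 < 54 → go left; 48 > 16 → go right; 48 > 40 → go right; 48 > 41 → go right. Place as right child of 41.
Insert 46: 46 < 54 → go left; 46 > 16 → go right; 46 > 40 → go right; 46 > 41 → go right; 46 < 48 → go left. Place as left child of 48.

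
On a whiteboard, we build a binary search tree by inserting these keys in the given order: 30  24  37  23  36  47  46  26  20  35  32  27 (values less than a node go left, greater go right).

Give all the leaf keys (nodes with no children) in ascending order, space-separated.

20 27 32 46

30: root
24: left child of 30 (depth 1)
37: right child of 30 (depth 1)
23: left child of 24 (depth 2)
36: left child of 37 (depth 2)
47: right child of 37 (depth 2)
46: left child of 47 (depth 3)
26: right child of 24 (depth 2)
20: left child of 23 (depth 3)
35: left child of 36 (depth 3)
32: left child of 35 (depth 4)
27: right child of 26 (depth 3)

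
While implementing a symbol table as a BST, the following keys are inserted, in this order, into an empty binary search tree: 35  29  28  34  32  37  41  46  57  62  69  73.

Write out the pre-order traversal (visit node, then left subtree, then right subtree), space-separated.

35: root
29: left child of 35 (depth 1)
28: left child of 29 (depth 2)
34: right child of 29 (depth 2)
32: left child of 34 (depth 3)
37: right child of 35 (depth 1)
41: right child of 37 (depth 2)
46: right child of 41 (depth 3)
57: right child of 46 (depth 4)
62: right child of 57 (depth 5)
69: right child of 62 (depth 6)
73: right child of 69 (depth 7)

35 29 28 34 32 37 41 46 57 62 69 73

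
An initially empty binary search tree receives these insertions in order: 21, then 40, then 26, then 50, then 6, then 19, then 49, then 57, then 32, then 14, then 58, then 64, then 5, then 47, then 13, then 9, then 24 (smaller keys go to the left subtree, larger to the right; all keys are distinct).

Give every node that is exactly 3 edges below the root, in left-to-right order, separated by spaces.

21: root
40: right child of 21 (depth 1)
26: left child of 40 (depth 2)
50: right child of 40 (depth 2)
6: left child of 21 (depth 1)
19: right child of 6 (depth 2)
49: left child of 50 (depth 3)
57: right child of 50 (depth 3)
32: right child of 26 (depth 3)
14: left child of 19 (depth 3)
58: right child of 57 (depth 4)
64: right child of 58 (depth 5)
5: left child of 6 (depth 2)
47: left child of 49 (depth 4)
13: left child of 14 (depth 4)
9: left child of 13 (depth 5)
24: left child of 26 (depth 3)

14 24 32 49 57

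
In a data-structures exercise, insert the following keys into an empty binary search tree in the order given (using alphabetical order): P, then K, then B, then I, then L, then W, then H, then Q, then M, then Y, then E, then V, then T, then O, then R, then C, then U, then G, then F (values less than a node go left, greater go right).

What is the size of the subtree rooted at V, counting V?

P: root
K: left child of P (depth 1)
B: left child of K (depth 2)
I: right child of B (depth 3)
L: right child of K (depth 2)
W: right child of P (depth 1)
H: left child of I (depth 4)
Q: left child of W (depth 2)
M: right child of L (depth 3)
Y: right child of W (depth 2)
E: left child of H (depth 5)
V: right child of Q (depth 3)
T: left child of V (depth 4)
O: right child of M (depth 4)
R: left child of T (depth 5)
C: left child of E (depth 6)
U: right child of T (depth 5)
G: right child of E (depth 6)
F: left child of G (depth 7)

Subtree rooted at V contains: V, T, R, U — 4 nodes.

4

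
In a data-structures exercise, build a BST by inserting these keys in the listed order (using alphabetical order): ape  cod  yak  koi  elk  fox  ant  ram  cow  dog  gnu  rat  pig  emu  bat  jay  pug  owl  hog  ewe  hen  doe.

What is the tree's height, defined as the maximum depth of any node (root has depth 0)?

9

Insert ape: tree is empty, so ape becomes the root.
Insert cod: cod > ape → go right. Place as right child of ape.
Insert yak: yak > ape → go right; yak > cod → go right. Place as right child of cod.
Insert koi: koi > ape → go right; koi > cod → go right; koi < yak → go left. Place as left child of yak.
Insert elk: elk > ape → go right; elk > cod → go right; elk < yak → go left; elk < koi → go left. Place as left child of koi.
Insert fox: fox > ape → go right; fox > cod → go right; fox < yak → go left; fox < koi → go left; fox > elk → go right. Place as right child of elk.
Insert ant: ant < ape → go left. Place as left child of ape.
Insert ram: ram > ape → go right; ram > cod → go right; ram < yak → go left; ram > koi → go right. Place as right child of koi.
Insert cow: cow > ape → go right; cow > cod → go right; cow < yak → go left; cow < koi → go left; cow < elk → go left. Place as left child of elk.
Insert dog: dog > ape → go right; dog > cod → go right; dog < yak → go left; dog < koi → go left; dog < elk → go left; dog > cow → go right. Place as right child of cow.
Insert gnu: gnu > ape → go right; gnu > cod → go right; gnu < yak → go left; gnu < koi → go left; gnu > elk → go right; gnu > fox → go right. Place as right child of fox.
Insert rat: rat > ape → go right; rat > cod → go right; rat < yak → go left; rat > koi → go right; rat > ram → go right. Place as right child of ram.
Insert pig: pig > ape → go right; pig > cod → go right; pig < yak → go left; pig > koi → go right; pig < ram → go left. Place as left child of ram.
Insert emu: emu > ape → go right; emu > cod → go right; emu < yak → go left; emu < koi → go left; emu > elk → go right; emu < fox → go left. Place as left child of fox.
Insert bat: bat > ape → go right; bat < cod → go left. Place as left child of cod.
Insert jay: jay > ape → go right; jay > cod → go right; jay < yak → go left; jay < koi → go left; jay > elk → go right; jay > fox → go right; jay > gnu → go right. Place as right child of gnu.
Insert pug: pug > ape → go right; pug > cod → go right; pug < yak → go left; pug > koi → go right; pug < ram → go left; pug > pig → go right. Place as right child of pig.
Insert owl: owl > ape → go right; owl > cod → go right; owl < yak → go left; owl > koi → go right; owl < ram → go left; owl < pig → go left. Place as left child of pig.
Insert hog: hog > ape → go right; hog > cod → go right; hog < yak → go left; hog < koi → go left; hog > elk → go right; hog > fox → go right; hog > gnu → go right; hog < jay → go left. Place as left child of jay.
Insert ewe: ewe > ape → go right; ewe > cod → go right; ewe < yak → go left; ewe < koi → go left; ewe > elk → go right; ewe < fox → go left; ewe > emu → go right. Place as right child of emu.
Insert hen: hen > ape → go right; hen > cod → go right; hen < yak → go left; hen < koi → go left; hen > elk → go right; hen > fox → go right; hen > gnu → go right; hen < jay → go left; hen < hog → go left. Place as left child of hog.
Insert doe: doe > ape → go right; doe > cod → go right; doe < yak → go left; doe < koi → go left; doe < elk → go left; doe > cow → go right; doe < dog → go left. Place as left child of dog.

The deepest node is hen at depth 9.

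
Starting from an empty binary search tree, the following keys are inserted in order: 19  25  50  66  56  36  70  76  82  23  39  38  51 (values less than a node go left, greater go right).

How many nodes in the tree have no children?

Insert 19: tree is empty, so 19 becomes the root.
Insert 25: 25 > 19 → go right. Place as right child of 19.
Insert 50: 50 > 19 → go right; 50 > 25 → go right. Place as right child of 25.
Insert 66: 66 > 19 → go right; 66 > 25 → go right; 66 > 50 → go right. Place as right child of 50.
Insert 56: 56 > 19 → go right; 56 > 25 → go right; 56 > 50 → go right; 56 < 66 → go left. Place as left child of 66.
Insert 36: 36 > 19 → go right; 36 > 25 → go right; 36 < 50 → go left. Place as left child of 50.
Insert 70: 70 > 19 → go right; 70 > 25 → go right; 70 > 50 → go right; 70 > 66 → go right. Place as right child of 66.
Insert 76: 76 > 19 → go right; 76 > 25 → go right; 76 > 50 → go right; 76 > 66 → go right; 76 > 70 → go right. Place as right child of 70.
Insert 82: 82 > 19 → go right; 82 > 25 → go right; 82 > 50 → go right; 82 > 66 → go right; 82 > 70 → go right; 82 > 76 → go right. Place as right child of 76.
Insert 23: 23 > 19 → go right; 23 < 25 → go left. Place as left child of 25.
Insert 39: 39 > 19 → go right; 39 > 25 → go right; 39 < 50 → go left; 39 > 36 → go right. Place as right child of 36.
Insert 38: 38 > 19 → go right; 38 > 25 → go right; 38 < 50 → go left; 38 > 36 → go right; 38 < 39 → go left. Place as left child of 39.
Insert 51: 51 > 19 → go right; 51 > 25 → go right; 51 > 50 → go right; 51 < 66 → go left; 51 < 56 → go left. Place as left child of 56.

Leaves: 23, 38, 51, 82 — 4 in total.

4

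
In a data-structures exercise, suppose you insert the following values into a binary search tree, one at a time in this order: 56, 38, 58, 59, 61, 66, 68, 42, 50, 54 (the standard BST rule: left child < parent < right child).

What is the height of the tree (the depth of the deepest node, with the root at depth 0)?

56: root
38: left child of 56 (depth 1)
58: right child of 56 (depth 1)
59: right child of 58 (depth 2)
61: right child of 59 (depth 3)
66: right child of 61 (depth 4)
68: right child of 66 (depth 5)
42: right child of 38 (depth 2)
50: right child of 42 (depth 3)
54: right child of 50 (depth 4)

The deepest node is 68 at depth 5.

5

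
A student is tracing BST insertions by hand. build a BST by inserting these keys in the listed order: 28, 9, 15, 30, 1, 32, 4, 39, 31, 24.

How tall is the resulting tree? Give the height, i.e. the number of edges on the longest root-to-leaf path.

Insert 28: tree is empty, so 28 becomes the root.
Insert 9: 9 < 28 → go left. Place as left child of 28.
Insert 15: 15 < 28 → go left; 15 > 9 → go right. Place as right child of 9.
Insert 30: 30 > 28 → go right. Place as right child of 28.
Insert 1: 1 < 28 → go left; 1 < 9 → go left. Place as left child of 9.
Insert 32: 32 > 28 → go right; 32 > 30 → go right. Place as right child of 30.
Insert 4: 4 < 28 → go left; 4 < 9 → go left; 4 > 1 → go right. Place as right child of 1.
Insert 39: 39 > 28 → go right; 39 > 30 → go right; 39 > 32 → go right. Place as right child of 32.
Insert 31: 31 > 28 → go right; 31 > 30 → go right; 31 < 32 → go left. Place as left child of 32.
Insert 24: 24 < 28 → go left; 24 > 9 → go right; 24 > 15 → go right. Place as right child of 15.

The deepest node is 4 at depth 3.

3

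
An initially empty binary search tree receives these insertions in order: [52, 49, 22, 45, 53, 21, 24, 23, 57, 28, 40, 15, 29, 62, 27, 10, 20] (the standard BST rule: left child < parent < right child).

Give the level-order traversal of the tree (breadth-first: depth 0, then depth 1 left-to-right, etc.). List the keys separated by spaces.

52 49 53 22 57 21 45 62 15 24 10 20 23 28 27 40 29

Resulting structure (node: left, right):
  52: L=49, R=53
  49: L=22, R=–
  22: L=21, R=45
  45: L=24, R=–
  53: L=–, R=57
  21: L=15, R=–
  24: L=23, R=28
  23: L=–, R=–
  57: L=–, R=62
  28: L=27, R=40
  40: L=29, R=–
  15: L=10, R=20
  29: L=–, R=–
  62: L=–, R=–
  27: L=–, R=–
  10: L=–, R=–
  20: L=–, R=–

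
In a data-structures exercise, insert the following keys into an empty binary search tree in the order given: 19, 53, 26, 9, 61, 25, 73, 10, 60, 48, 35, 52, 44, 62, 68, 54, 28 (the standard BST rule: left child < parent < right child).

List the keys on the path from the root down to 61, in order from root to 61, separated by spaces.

19 53 61

19: root
53: right child of 19 (depth 1)
26: left child of 53 (depth 2)
9: left child of 19 (depth 1)
61: right child of 53 (depth 2)
25: left child of 26 (depth 3)
73: right child of 61 (depth 3)
10: right child of 9 (depth 2)
60: left child of 61 (depth 3)
48: right child of 26 (depth 3)
35: left child of 48 (depth 4)
52: right child of 48 (depth 4)
44: right child of 35 (depth 5)
62: left child of 73 (depth 4)
68: right child of 62 (depth 5)
54: left child of 60 (depth 4)
28: left child of 35 (depth 5)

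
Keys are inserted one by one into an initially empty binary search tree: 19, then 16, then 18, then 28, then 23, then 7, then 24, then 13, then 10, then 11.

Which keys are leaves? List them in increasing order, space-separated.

Insert 19: tree is empty, so 19 becomes the root.
Insert 16: 16 < 19 → go left. Place as left child of 19.
Insert 18: 18 < 19 → go left; 18 > 16 → go right. Place as right child of 16.
Insert 28: 28 > 19 → go right. Place as right child of 19.
Insert 23: 23 > 19 → go right; 23 < 28 → go left. Place as left child of 28.
Insert 7: 7 < 19 → go left; 7 < 16 → go left. Place as left child of 16.
Insert 24: 24 > 19 → go right; 24 < 28 → go left; 24 > 23 → go right. Place as right child of 23.
Insert 13: 13 < 19 → go left; 13 < 16 → go left; 13 > 7 → go right. Place as right child of 7.
Insert 10: 10 < 19 → go left; 10 < 16 → go left; 10 > 7 → go right; 10 < 13 → go left. Place as left child of 13.
Insert 11: 11 < 19 → go left; 11 < 16 → go left; 11 > 7 → go right; 11 < 13 → go left; 11 > 10 → go right. Place as right child of 10.

11 18 24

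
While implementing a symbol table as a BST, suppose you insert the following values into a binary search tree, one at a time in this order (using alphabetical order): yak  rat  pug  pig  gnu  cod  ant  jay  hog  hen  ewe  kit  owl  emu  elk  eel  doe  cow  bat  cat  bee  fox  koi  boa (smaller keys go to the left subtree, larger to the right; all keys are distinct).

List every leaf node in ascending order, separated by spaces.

boa cow fox hen koi

yak: root
rat: left child of yak (depth 1)
pug: left child of rat (depth 2)
pig: left child of pug (depth 3)
gnu: left child of pig (depth 4)
cod: left child of gnu (depth 5)
ant: left child of cod (depth 6)
jay: right child of gnu (depth 5)
hog: left child of jay (depth 6)
hen: left child of hog (depth 7)
ewe: right child of cod (depth 6)
kit: right child of jay (depth 6)
owl: right child of kit (depth 7)
emu: left child of ewe (depth 7)
elk: left child of emu (depth 8)
eel: left child of elk (depth 9)
doe: left child of eel (depth 10)
cow: left child of doe (depth 11)
bat: right child of ant (depth 7)
cat: right child of bat (depth 8)
bee: left child of cat (depth 9)
fox: right child of ewe (depth 7)
koi: left child of owl (depth 8)
boa: right child of bee (depth 10)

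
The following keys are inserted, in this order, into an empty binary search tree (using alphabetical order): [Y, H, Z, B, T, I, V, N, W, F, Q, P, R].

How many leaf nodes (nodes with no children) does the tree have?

5

Resulting structure (node: left, right):
  Y: L=H, R=Z
  H: L=B, R=T
  Z: L=–, R=–
  B: L=–, R=F
  T: L=I, R=V
  I: L=–, R=N
  V: L=–, R=W
  N: L=–, R=Q
  W: L=–, R=–
  F: L=–, R=–
  Q: L=P, R=R
  P: L=–, R=–
  R: L=–, R=–

Leaves: F, P, R, W, Z — 5 in total.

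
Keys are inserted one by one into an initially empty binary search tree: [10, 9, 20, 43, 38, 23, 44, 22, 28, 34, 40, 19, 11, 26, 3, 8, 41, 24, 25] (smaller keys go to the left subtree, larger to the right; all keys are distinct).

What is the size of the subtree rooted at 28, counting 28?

5

10: root
9: left child of 10 (depth 1)
20: right child of 10 (depth 1)
43: right child of 20 (depth 2)
38: left child of 43 (depth 3)
23: left child of 38 (depth 4)
44: right child of 43 (depth 3)
22: left child of 23 (depth 5)
28: right child of 23 (depth 5)
34: right child of 28 (depth 6)
40: right child of 38 (depth 4)
19: left child of 20 (depth 2)
11: left child of 19 (depth 3)
26: left child of 28 (depth 6)
3: left child of 9 (depth 2)
8: right child of 3 (depth 3)
41: right child of 40 (depth 5)
24: left child of 26 (depth 7)
25: right child of 24 (depth 8)

Subtree rooted at 28 contains: 28, 26, 24, 25, 34 — 5 nodes.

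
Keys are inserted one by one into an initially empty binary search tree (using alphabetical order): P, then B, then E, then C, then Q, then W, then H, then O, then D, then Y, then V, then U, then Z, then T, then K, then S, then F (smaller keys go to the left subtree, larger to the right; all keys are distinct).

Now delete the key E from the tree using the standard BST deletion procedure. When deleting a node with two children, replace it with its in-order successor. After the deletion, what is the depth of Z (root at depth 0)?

P: root
B: left child of P (depth 1)
E: right child of B (depth 2)
C: left child of E (depth 3)
Q: right child of P (depth 1)
W: right child of Q (depth 2)
H: right child of E (depth 3)
O: right child of H (depth 4)
D: right child of C (depth 4)
Y: right child of W (depth 3)
V: left child of W (depth 3)
U: left child of V (depth 4)
Z: right child of Y (depth 4)
T: left child of U (depth 5)
K: left child of O (depth 5)
S: left child of T (depth 6)
F: left child of H (depth 4)

Delete E (two children — replace with in-order successor).
After deletion, path to Z: P → Q → W → Y → Z.

4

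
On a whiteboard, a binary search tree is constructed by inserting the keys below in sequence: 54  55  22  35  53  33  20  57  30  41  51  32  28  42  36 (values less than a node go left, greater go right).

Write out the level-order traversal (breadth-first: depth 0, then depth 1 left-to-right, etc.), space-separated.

54 22 55 20 35 57 33 53 30 41 28 32 36 51 42

54: root
55: right child of 54 (depth 1)
22: left child of 54 (depth 1)
35: right child of 22 (depth 2)
53: right child of 35 (depth 3)
33: left child of 35 (depth 3)
20: left child of 22 (depth 2)
57: right child of 55 (depth 2)
30: left child of 33 (depth 4)
41: left child of 53 (depth 4)
51: right child of 41 (depth 5)
32: right child of 30 (depth 5)
28: left child of 30 (depth 5)
42: left child of 51 (depth 6)
36: left child of 41 (depth 5)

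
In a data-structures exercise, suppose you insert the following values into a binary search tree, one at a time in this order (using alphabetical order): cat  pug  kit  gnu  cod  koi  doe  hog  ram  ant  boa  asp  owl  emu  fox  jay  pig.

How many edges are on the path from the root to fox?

cat: root
pug: right child of cat (depth 1)
kit: left child of pug (depth 2)
gnu: left child of kit (depth 3)
cod: left child of gnu (depth 4)
koi: right child of kit (depth 3)
doe: right child of cod (depth 5)
hog: right child of gnu (depth 4)
ram: right child of pug (depth 2)
ant: left child of cat (depth 1)
boa: right child of ant (depth 2)
asp: left child of boa (depth 3)
owl: right child of koi (depth 4)
emu: right child of doe (depth 6)
fox: right child of emu (depth 7)
jay: right child of hog (depth 5)
pig: right child of owl (depth 5)

Path to fox: cat → pug → kit → gnu → cod → doe → emu → fox, which is 7 edges.

7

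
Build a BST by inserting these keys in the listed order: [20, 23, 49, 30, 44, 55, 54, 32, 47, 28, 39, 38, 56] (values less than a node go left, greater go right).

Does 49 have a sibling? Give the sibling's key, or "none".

none

Insert 20: tree is empty, so 20 becomes the root.
Insert 23: 23 > 20 → go right. Place as right child of 20.
Insert 49: 49 > 20 → go right; 49 > 23 → go right. Place as right child of 23.
Insert 30: 30 > 20 → go right; 30 > 23 → go right; 30 < 49 → go left. Place as left child of 49.
Insert 44: 44 > 20 → go right; 44 > 23 → go right; 44 < 49 → go left; 44 > 30 → go right. Place as right child of 30.
Insert 55: 55 > 20 → go right; 55 > 23 → go right; 55 > 49 → go right. Place as right child of 49.
Insert 54: 54 > 20 → go right; 54 > 23 → go right; 54 > 49 → go right; 54 < 55 → go left. Place as left child of 55.
Insert 32: 32 > 20 → go right; 32 > 23 → go right; 32 < 49 → go left; 32 > 30 → go right; 32 < 44 → go left. Place as left child of 44.
Insert 47: 47 > 20 → go right; 47 > 23 → go right; 47 < 49 → go left; 47 > 30 → go right; 47 > 44 → go right. Place as right child of 44.
Insert 28: 28 > 20 → go right; 28 > 23 → go right; 28 < 49 → go left; 28 < 30 → go left. Place as left child of 30.
Insert 39: 39 > 20 → go right; 39 > 23 → go right; 39 < 49 → go left; 39 > 30 → go right; 39 < 44 → go left; 39 > 32 → go right. Place as right child of 32.
Insert 38: 38 > 20 → go right; 38 > 23 → go right; 38 < 49 → go left; 38 > 30 → go right; 38 < 44 → go left; 38 > 32 → go right; 38 < 39 → go left. Place as left child of 39.
Insert 56: 56 > 20 → go right; 56 > 23 → go right; 56 > 49 → go right; 56 > 55 → go right. Place as right child of 55.

49's parent is 23, which has only one child.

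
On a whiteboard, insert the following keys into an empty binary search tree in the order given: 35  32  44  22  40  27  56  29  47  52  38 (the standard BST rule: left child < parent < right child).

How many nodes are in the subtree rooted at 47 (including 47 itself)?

35: root
32: left child of 35 (depth 1)
44: right child of 35 (depth 1)
22: left child of 32 (depth 2)
40: left child of 44 (depth 2)
27: right child of 22 (depth 3)
56: right child of 44 (depth 2)
29: right child of 27 (depth 4)
47: left child of 56 (depth 3)
52: right child of 47 (depth 4)
38: left child of 40 (depth 3)

Subtree rooted at 47 contains: 47, 52 — 2 nodes.

2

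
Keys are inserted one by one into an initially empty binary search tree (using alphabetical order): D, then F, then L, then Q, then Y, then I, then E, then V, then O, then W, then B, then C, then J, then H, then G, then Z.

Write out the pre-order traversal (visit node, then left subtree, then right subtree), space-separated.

Insert D: tree is empty, so D becomes the root.
Insert F: F > D → go right. Place as right child of D.
Insert L: L > D → go right; L > F → go right. Place as right child of F.
Insert Q: Q > D → go right; Q > F → go right; Q > L → go right. Place as right child of L.
Insert Y: Y > D → go right; Y > F → go right; Y > L → go right; Y > Q → go right. Place as right child of Q.
Insert I: I > D → go right; I > F → go right; I < L → go left. Place as left child of L.
Insert E: E > D → go right; E < F → go left. Place as left child of F.
Insert V: V > D → go right; V > F → go right; V > L → go right; V > Q → go right; V < Y → go left. Place as left child of Y.
Insert O: O > D → go right; O > F → go right; O > L → go right; O < Q → go left. Place as left child of Q.
Insert W: W > D → go right; W > F → go right; W > L → go right; W > Q → go right; W < Y → go left; W > V → go right. Place as right child of V.
Insert B: B < D → go left. Place as left child of D.
Insert C: C < D → go left; C > B → go right. Place as right child of B.
Insert J: J > D → go right; J > F → go right; J < L → go left; J > I → go right. Place as right child of I.
Insert H: H > D → go right; H > F → go right; H < L → go left; H < I → go left. Place as left child of I.
Insert G: G > D → go right; G > F → go right; G < L → go left; G < I → go left; G < H → go left. Place as left child of H.
Insert Z: Z > D → go right; Z > F → go right; Z > L → go right; Z > Q → go right; Z > Y → go right. Place as right child of Y.

D B C F E L I H G J Q O Y V W Z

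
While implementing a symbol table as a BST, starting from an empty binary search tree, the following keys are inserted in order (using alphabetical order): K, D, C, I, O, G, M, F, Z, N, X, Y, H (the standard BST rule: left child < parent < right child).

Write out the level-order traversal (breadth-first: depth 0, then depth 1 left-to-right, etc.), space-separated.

K D O C I M Z G N X F H Y

K: root
D: left child of K (depth 1)
C: left child of D (depth 2)
I: right child of D (depth 2)
O: right child of K (depth 1)
G: left child of I (depth 3)
M: left child of O (depth 2)
F: left child of G (depth 4)
Z: right child of O (depth 2)
N: right child of M (depth 3)
X: left child of Z (depth 3)
Y: right child of X (depth 4)
H: right child of G (depth 4)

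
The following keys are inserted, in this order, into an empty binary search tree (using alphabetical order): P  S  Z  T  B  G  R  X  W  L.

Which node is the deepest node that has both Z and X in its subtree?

Z

P: root
S: right child of P (depth 1)
Z: right child of S (depth 2)
T: left child of Z (depth 3)
B: left child of P (depth 1)
G: right child of B (depth 2)
R: left child of S (depth 2)
X: right child of T (depth 4)
W: left child of X (depth 5)
L: right child of G (depth 3)

Path to Z: P → S → Z
Path to X: P → S → Z → T → X
Z lies on both paths and is an ancestor of the other node.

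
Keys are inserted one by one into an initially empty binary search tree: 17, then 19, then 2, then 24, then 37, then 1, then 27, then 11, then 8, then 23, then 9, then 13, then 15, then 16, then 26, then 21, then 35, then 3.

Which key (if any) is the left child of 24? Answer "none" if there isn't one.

Insert 17: tree is empty, so 17 becomes the root.
Insert 19: 19 > 17 → go right. Place as right child of 17.
Insert 2: 2 < 17 → go left. Place as left child of 17.
Insert 24: 24 > 17 → go right; 24 > 19 → go right. Place as right child of 19.
Insert 37: 37 > 17 → go right; 37 > 19 → go right; 37 > 24 → go right. Place as right child of 24.
Insert 1: 1 < 17 → go left; 1 < 2 → go left. Place as left child of 2.
Insert 27: 27 > 17 → go right; 27 > 19 → go right; 27 > 24 → go right; 27 < 37 → go left. Place as left child of 37.
Insert 11: 11 < 17 → go left; 11 > 2 → go right. Place as right child of 2.
Insert 8: 8 < 17 → go left; 8 > 2 → go right; 8 < 11 → go left. Place as left child of 11.
Insert 23: 23 > 17 → go right; 23 > 19 → go right; 23 < 24 → go left. Place as left child of 24.
Insert 9: 9 < 17 → go left; 9 > 2 → go right; 9 < 11 → go left; 9 > 8 → go right. Place as right child of 8.
Insert 13: 13 < 17 → go left; 13 > 2 → go right; 13 > 11 → go right. Place as right child of 11.
Insert 15: 15 < 17 → go left; 15 > 2 → go right; 15 > 11 → go right; 15 > 13 → go right. Place as right child of 13.
Insert 16: 16 < 17 → go left; 16 > 2 → go right; 16 > 11 → go right; 16 > 13 → go right; 16 > 15 → go right. Place as right child of 15.
Insert 26: 26 > 17 → go right; 26 > 19 → go right; 26 > 24 → go right; 26 < 37 → go left; 26 < 27 → go left. Place as left child of 27.
Insert 21: 21 > 17 → go right; 21 > 19 → go right; 21 < 24 → go left; 21 < 23 → go left. Place as left child of 23.
Insert 35: 35 > 17 → go right; 35 > 19 → go right; 35 > 24 → go right; 35 < 37 → go left; 35 > 27 → go right. Place as right child of 27.
Insert 3: 3 < 17 → go left; 3 > 2 → go right; 3 < 11 → go left; 3 < 8 → go left. Place as left child of 8.

23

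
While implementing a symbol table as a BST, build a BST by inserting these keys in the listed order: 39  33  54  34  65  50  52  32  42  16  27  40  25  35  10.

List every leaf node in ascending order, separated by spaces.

10 25 35 40 52 65

Insert 39: tree is empty, so 39 becomes the root.
Insert 33: 33 < 39 → go left. Place as left child of 39.
Insert 54: 54 > 39 → go right. Place as right child of 39.
Insert 34: 34 < 39 → go left; 34 > 33 → go right. Place as right child of 33.
Insert 65: 65 > 39 → go right; 65 > 54 → go right. Place as right child of 54.
Insert 50: 50 > 39 → go right; 50 < 54 → go left. Place as left child of 54.
Insert 52: 52 > 39 → go right; 52 < 54 → go left; 52 > 50 → go right. Place as right child of 50.
Insert 32: 32 < 39 → go left; 32 < 33 → go left. Place as left child of 33.
Insert 42: 42 > 39 → go right; 42 < 54 → go left; 42 < 50 → go left. Place as left child of 50.
Insert 16: 16 < 39 → go left; 16 < 33 → go left; 16 < 32 → go left. Place as left child of 32.
Insert 27: 27 < 39 → go left; 27 < 33 → go left; 27 < 32 → go left; 27 > 16 → go right. Place as right child of 16.
Insert 40: 40 > 39 → go right; 40 < 54 → go left; 40 < 50 → go left; 40 < 42 → go left. Place as left child of 42.
Insert 25: 25 < 39 → go left; 25 < 33 → go left; 25 < 32 → go left; 25 > 16 → go right; 25 < 27 → go left. Place as left child of 27.
Insert 35: 35 < 39 → go left; 35 > 33 → go right; 35 > 34 → go right. Place as right child of 34.
Insert 10: 10 < 39 → go left; 10 < 33 → go left; 10 < 32 → go left; 10 < 16 → go left. Place as left child of 16.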